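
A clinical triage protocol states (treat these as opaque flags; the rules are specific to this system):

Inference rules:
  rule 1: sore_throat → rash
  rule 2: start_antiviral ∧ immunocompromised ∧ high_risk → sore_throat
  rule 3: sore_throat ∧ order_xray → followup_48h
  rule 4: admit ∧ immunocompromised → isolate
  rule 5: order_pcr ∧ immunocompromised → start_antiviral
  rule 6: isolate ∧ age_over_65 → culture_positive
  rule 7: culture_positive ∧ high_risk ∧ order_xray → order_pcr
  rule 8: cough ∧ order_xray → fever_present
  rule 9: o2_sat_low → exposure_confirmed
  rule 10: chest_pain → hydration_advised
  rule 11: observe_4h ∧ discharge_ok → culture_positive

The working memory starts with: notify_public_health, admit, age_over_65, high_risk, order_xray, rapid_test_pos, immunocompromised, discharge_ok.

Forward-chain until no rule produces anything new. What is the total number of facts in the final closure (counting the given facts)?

15

Round 1 fires rule 4, giving isolate.
Round 2 fires rule 6, giving culture_positive.
Round 3 fires rule 7, giving order_pcr.
Round 4 fires rule 5, giving start_antiviral.
Round 5 fires rule 2, giving sore_throat.
Round 6 fires rule 1, rule 3, giving rash, followup_48h.
Closure: {admit, age_over_65, culture_positive, discharge_ok, followup_48h, high_risk, immunocompromised, isolate, notify_public_health, order_pcr, order_xray, rapid_test_pos, rash, sore_throat, start_antiviral} — 15 facts.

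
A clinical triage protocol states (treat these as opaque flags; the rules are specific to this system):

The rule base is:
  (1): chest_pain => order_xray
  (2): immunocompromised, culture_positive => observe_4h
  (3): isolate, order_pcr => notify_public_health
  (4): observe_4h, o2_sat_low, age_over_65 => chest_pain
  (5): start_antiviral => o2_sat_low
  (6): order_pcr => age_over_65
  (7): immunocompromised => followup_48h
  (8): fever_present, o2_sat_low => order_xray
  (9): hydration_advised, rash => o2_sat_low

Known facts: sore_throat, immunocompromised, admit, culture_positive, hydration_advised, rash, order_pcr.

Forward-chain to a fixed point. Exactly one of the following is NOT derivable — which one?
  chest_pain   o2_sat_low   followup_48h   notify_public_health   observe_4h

notify_public_health

[1] (2) [immunocompromised, culture_positive => observe_4h]; (6) [order_pcr => age_over_65]; (7) [immunocompromised => followup_48h]; (9) [hydration_advised, rash => o2_sat_low]. ⇒ new: observe_4h, age_over_65, followup_48h, o2_sat_low.
[2] (4) [observe_4h, o2_sat_low, age_over_65 => chest_pain]. ⇒ new: chest_pain.
[3] (1) [chest_pain => order_xray]. ⇒ new: order_xray.
Derived: o2_sat_low (round 1), followup_48h (round 1), chest_pain (round 2), observe_4h (round 1). notify_public_health never appears in any round.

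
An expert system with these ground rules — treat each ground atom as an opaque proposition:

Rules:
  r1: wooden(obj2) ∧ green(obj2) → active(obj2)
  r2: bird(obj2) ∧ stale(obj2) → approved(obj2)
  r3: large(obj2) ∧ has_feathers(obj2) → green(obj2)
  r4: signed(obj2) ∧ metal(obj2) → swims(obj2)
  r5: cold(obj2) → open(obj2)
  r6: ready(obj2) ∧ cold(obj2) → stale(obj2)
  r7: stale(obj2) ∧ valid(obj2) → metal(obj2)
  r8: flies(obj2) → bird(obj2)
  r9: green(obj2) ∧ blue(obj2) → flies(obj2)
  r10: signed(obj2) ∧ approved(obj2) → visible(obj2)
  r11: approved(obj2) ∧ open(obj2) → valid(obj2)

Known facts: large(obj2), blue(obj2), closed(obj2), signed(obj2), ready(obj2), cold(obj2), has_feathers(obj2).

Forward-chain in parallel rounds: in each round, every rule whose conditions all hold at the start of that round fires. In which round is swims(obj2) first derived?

[1] r3 [large(obj2) ∧ has_feathers(obj2) → green(obj2)]; r5 [cold(obj2) → open(obj2)]; r6 [ready(obj2) ∧ cold(obj2) → stale(obj2)]. ⇒ new: green(obj2), open(obj2), stale(obj2).
[2] r9 [green(obj2) ∧ blue(obj2) → flies(obj2)]. ⇒ new: flies(obj2).
[3] r8 [flies(obj2) → bird(obj2)]. ⇒ new: bird(obj2).
[4] r2 [bird(obj2) ∧ stale(obj2) → approved(obj2)]. ⇒ new: approved(obj2).
[5] r10 [signed(obj2) ∧ approved(obj2) → visible(obj2)]; r11 [approved(obj2) ∧ open(obj2) → valid(obj2)]. ⇒ new: visible(obj2), valid(obj2).
[6] r7 [stale(obj2) ∧ valid(obj2) → metal(obj2)]. ⇒ new: metal(obj2).
[7] r4 [signed(obj2) ∧ metal(obj2) → swims(obj2)]. ⇒ new: swims(obj2).
swims(obj2) first appears in round 7.

7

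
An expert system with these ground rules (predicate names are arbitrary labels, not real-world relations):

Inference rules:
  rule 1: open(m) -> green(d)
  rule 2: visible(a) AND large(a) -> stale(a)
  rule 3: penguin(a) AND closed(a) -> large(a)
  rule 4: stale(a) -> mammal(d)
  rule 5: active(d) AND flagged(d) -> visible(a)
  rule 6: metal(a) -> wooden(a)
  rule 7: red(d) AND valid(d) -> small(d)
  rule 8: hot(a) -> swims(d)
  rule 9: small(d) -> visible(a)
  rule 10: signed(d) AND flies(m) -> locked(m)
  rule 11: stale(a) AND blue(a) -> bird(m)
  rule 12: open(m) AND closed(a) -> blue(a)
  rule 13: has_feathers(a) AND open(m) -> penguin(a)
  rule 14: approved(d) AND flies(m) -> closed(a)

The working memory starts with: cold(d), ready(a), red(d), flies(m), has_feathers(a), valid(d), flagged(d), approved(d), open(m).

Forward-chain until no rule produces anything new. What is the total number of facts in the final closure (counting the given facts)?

Round 1 — rule 1, rule 7, rule 13, rule 14, derive green(d), small(d), penguin(a), closed(a).
Round 2 — rule 3, rule 9, rule 12, derive large(a), visible(a), blue(a).
Round 3 — rule 2, derive stale(a).
Round 4 — rule 4, rule 11, derive mammal(d), bird(m).
Closure: {approved(d), bird(m), blue(a), closed(a), cold(d), flagged(d), flies(m), green(d), has_feathers(a), large(a), mammal(d), open(m), penguin(a), ready(a), red(d), small(d), stale(a), valid(d), visible(a)} — 19 facts.

19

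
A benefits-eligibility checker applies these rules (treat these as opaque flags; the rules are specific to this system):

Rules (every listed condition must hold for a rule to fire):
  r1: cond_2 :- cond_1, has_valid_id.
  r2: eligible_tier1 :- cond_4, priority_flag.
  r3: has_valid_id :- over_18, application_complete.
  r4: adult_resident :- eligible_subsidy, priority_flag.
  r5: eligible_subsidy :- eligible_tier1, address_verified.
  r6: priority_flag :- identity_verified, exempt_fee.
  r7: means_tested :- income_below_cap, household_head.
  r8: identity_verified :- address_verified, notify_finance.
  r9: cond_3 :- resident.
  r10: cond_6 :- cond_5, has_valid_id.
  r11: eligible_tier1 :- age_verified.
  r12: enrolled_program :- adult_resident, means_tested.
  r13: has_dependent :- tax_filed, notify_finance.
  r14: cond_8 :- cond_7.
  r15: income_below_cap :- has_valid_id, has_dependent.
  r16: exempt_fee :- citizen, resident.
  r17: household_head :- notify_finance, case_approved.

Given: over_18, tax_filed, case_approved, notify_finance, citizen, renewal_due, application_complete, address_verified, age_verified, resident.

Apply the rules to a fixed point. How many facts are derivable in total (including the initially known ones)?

Round 1: r3 [has_valid_id :- over_18, application_complete.]; r8 [identity_verified :- address_verified, notify_finance.]; r9 [cond_3 :- resident.]; r11 [eligible_tier1 :- age_verified.]; r13 [has_dependent :- tax_filed, notify_finance.]; r16 [exempt_fee :- citizen, resident.]; r17 [household_head :- notify_finance, case_approved.]. Adds has_valid_id, identity_verified, cond_3, eligible_tier1, has_dependent, exempt_fee, household_head.
Round 2: r5 [eligible_subsidy :- eligible_tier1, address_verified.]; r6 [priority_flag :- identity_verified, exempt_fee.]; r15 [income_below_cap :- has_valid_id, has_dependent.]. Adds eligible_subsidy, priority_flag, income_below_cap.
Round 3: r4 [adult_resident :- eligible_subsidy, priority_flag.]; r7 [means_tested :- income_below_cap, household_head.]. Adds adult_resident, means_tested.
Round 4: r12 [enrolled_program :- adult_resident, means_tested.]. Adds enrolled_program.
Closure: {address_verified, adult_resident, age_verified, application_complete, case_approved, citizen, cond_3, eligible_subsidy, eligible_tier1, enrolled_program, exempt_fee, has_dependent, has_valid_id, household_head, identity_verified, income_below_cap, means_tested, notify_finance, over_18, priority_flag, renewal_due, resident, tax_filed} — 23 facts.

23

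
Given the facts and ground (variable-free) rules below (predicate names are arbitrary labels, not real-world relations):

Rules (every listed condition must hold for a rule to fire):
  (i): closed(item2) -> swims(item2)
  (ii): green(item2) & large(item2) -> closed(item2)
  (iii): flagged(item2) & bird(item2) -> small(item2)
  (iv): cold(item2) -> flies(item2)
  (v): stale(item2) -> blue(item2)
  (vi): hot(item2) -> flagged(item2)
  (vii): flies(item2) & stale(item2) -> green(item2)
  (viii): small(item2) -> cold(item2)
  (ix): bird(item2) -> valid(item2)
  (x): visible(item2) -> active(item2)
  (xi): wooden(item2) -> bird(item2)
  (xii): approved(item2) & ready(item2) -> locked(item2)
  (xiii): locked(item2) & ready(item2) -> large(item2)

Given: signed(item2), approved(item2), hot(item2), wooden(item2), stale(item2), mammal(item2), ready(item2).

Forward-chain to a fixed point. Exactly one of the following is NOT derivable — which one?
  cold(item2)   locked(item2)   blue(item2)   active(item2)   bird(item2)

Round 1 — (v), (vi), (xi), (xii), derive blue(item2), flagged(item2), bird(item2), locked(item2).
Round 2 — (iii), (ix), (xiii), derive small(item2), valid(item2), large(item2).
Round 3 — (viii), derive cold(item2).
Round 4 — (iv), derive flies(item2).
Round 5 — (vii), derive green(item2).
Round 6 — (ii), derive closed(item2).
Round 7 — (i), derive swims(item2).
Derived: bird(item2) (round 1), locked(item2) (round 1), blue(item2) (round 1), cold(item2) (round 3). active(item2) never appears in any round.

active(item2)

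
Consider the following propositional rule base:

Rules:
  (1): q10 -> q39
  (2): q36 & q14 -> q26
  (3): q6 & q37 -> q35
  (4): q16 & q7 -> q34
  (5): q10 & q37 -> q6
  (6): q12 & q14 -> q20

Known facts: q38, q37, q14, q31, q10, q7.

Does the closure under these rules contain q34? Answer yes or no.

no

[1] (1) [q10 -> q39]; (5) [q10 & q37 -> q6]. ⇒ new: q39, q6.
[2] (3) [q6 & q37 -> q35]. ⇒ new: q35.
Fixed point reached. q34 is concluded only by (4); (4) needs q16 (never derived).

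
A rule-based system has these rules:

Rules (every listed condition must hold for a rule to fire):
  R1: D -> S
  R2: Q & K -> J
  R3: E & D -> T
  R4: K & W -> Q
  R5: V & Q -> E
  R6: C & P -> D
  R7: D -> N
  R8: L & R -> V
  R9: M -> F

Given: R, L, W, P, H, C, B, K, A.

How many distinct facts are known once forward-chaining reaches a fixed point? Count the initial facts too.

Round 1 fires R4, R6, R8, giving Q, D, V.
Round 2 fires R1, R2, R5, R7, giving S, J, E, N.
Round 3 fires R3, giving T.
Closure: {A, B, C, D, E, H, J, K, L, N, P, Q, R, S, T, V, W} — 17 facts.

17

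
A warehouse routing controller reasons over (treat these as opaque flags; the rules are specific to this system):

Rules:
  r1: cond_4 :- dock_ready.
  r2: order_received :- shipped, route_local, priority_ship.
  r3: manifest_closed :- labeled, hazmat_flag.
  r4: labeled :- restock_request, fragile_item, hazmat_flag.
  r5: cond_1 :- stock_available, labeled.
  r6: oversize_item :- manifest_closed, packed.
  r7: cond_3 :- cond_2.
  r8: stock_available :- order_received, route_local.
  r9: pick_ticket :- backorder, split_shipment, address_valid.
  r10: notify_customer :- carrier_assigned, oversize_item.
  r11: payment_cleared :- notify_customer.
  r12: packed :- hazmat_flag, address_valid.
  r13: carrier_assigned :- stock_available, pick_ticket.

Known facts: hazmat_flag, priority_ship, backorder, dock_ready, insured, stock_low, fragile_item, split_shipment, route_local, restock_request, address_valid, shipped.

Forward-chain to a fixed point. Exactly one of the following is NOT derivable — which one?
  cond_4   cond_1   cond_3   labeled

[1] r1 [cond_4 :- dock_ready.]; r2 [order_received :- shipped, route_local, priority_ship.]; r4 [labeled :- restock_request, fragile_item, hazmat_flag.]; r9 [pick_ticket :- backorder, split_shipment, address_valid.]; r12 [packed :- hazmat_flag, address_valid.]. ⇒ new: cond_4, order_received, labeled, pick_ticket, packed.
[2] r3 [manifest_closed :- labeled, hazmat_flag.]; r8 [stock_available :- order_received, route_local.]. ⇒ new: manifest_closed, stock_available.
[3] r5 [cond_1 :- stock_available, labeled.]; r6 [oversize_item :- manifest_closed, packed.]; r13 [carrier_assigned :- stock_available, pick_ticket.]. ⇒ new: cond_1, oversize_item, carrier_assigned.
[4] r10 [notify_customer :- carrier_assigned, oversize_item.]. ⇒ new: notify_customer.
[5] r11 [payment_cleared :- notify_customer.]. ⇒ new: payment_cleared.
Derived: labeled (round 1), cond_4 (round 1), cond_1 (round 3). cond_3 never appears in any round.

cond_3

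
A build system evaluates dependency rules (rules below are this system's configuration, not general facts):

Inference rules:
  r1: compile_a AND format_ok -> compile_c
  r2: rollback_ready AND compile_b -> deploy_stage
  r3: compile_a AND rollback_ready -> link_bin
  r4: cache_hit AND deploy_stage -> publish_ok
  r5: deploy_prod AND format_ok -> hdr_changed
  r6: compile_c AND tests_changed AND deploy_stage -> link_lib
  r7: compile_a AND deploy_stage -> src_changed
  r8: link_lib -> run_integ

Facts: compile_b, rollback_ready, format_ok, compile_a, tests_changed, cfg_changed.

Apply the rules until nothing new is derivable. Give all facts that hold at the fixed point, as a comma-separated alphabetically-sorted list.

cfg_changed, compile_a, compile_b, compile_c, deploy_stage, format_ok, link_bin, link_lib, rollback_ready, run_integ, src_changed, tests_changed

Round 1 — r1, r2, r3, derive compile_c, deploy_stage, link_bin.
Round 2 — r6, r7, derive link_lib, src_changed.
Round 3 — r8, derive run_integ.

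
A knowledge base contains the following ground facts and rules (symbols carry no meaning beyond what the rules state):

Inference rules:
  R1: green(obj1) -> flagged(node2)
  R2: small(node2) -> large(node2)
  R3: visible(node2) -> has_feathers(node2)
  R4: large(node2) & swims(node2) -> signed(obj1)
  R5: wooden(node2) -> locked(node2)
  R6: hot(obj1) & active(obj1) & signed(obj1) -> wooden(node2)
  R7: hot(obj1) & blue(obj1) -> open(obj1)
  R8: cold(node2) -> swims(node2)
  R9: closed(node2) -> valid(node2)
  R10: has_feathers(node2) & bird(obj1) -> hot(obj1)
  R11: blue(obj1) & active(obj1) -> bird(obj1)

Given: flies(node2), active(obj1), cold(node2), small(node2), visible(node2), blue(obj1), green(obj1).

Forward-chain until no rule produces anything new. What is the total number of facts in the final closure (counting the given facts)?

17

[1] R1 [green(obj1) -> flagged(node2)]; R2 [small(node2) -> large(node2)]; R3 [visible(node2) -> has_feathers(node2)]; R8 [cold(node2) -> swims(node2)]; R11 [blue(obj1) & active(obj1) -> bird(obj1)]. ⇒ new: flagged(node2), large(node2), has_feathers(node2), swims(node2), bird(obj1).
[2] R4 [large(node2) & swims(node2) -> signed(obj1)]; R10 [has_feathers(node2) & bird(obj1) -> hot(obj1)]. ⇒ new: signed(obj1), hot(obj1).
[3] R6 [hot(obj1) & active(obj1) & signed(obj1) -> wooden(node2)]; R7 [hot(obj1) & blue(obj1) -> open(obj1)]. ⇒ new: wooden(node2), open(obj1).
[4] R5 [wooden(node2) -> locked(node2)]. ⇒ new: locked(node2).
Closure: {active(obj1), bird(obj1), blue(obj1), cold(node2), flagged(node2), flies(node2), green(obj1), has_feathers(node2), hot(obj1), large(node2), locked(node2), open(obj1), signed(obj1), small(node2), swims(node2), visible(node2), wooden(node2)} — 17 facts.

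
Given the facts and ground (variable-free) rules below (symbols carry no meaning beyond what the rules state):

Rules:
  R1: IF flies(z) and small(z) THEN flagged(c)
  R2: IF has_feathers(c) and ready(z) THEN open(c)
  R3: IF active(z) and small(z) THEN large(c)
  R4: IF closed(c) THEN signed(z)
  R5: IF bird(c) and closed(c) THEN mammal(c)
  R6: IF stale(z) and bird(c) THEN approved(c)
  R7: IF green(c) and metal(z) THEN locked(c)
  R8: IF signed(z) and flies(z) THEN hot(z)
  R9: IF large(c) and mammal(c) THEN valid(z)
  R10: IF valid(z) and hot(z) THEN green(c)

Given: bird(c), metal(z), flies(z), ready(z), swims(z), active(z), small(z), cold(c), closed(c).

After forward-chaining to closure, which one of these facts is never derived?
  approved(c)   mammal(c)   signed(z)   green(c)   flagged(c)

approved(c)

[1] R1 [IF flies(z) and small(z) THEN flagged(c)]; R3 [IF active(z) and small(z) THEN large(c)]; R4 [IF closed(c) THEN signed(z)]; R5 [IF bird(c) and closed(c) THEN mammal(c)]. ⇒ new: flagged(c), large(c), signed(z), mammal(c).
[2] R8 [IF signed(z) and flies(z) THEN hot(z)]; R9 [IF large(c) and mammal(c) THEN valid(z)]. ⇒ new: hot(z), valid(z).
[3] R10 [IF valid(z) and hot(z) THEN green(c)]. ⇒ new: green(c).
[4] R7 [IF green(c) and metal(z) THEN locked(c)]. ⇒ new: locked(c).
Derived: green(c) (round 3), flagged(c) (round 1), signed(z) (round 1), mammal(c) (round 1). approved(c) never appears in any round.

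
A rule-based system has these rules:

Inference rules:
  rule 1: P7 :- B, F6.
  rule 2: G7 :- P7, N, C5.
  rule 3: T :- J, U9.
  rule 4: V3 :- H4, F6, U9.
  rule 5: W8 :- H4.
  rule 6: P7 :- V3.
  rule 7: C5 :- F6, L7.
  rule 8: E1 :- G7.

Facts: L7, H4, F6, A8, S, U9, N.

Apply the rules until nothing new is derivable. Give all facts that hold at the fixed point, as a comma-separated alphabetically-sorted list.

A8, C5, E1, F6, G7, H4, L7, N, P7, S, U9, V3, W8

Round 1: rule 4 [V3 :- H4, F6, U9.]; rule 5 [W8 :- H4.]; rule 7 [C5 :- F6, L7.]. New: V3, W8, C5.
Round 2: rule 6 [P7 :- V3.]. New: P7.
Round 3: rule 2 [G7 :- P7, N, C5.]. New: G7.
Round 4: rule 8 [E1 :- G7.]. New: E1.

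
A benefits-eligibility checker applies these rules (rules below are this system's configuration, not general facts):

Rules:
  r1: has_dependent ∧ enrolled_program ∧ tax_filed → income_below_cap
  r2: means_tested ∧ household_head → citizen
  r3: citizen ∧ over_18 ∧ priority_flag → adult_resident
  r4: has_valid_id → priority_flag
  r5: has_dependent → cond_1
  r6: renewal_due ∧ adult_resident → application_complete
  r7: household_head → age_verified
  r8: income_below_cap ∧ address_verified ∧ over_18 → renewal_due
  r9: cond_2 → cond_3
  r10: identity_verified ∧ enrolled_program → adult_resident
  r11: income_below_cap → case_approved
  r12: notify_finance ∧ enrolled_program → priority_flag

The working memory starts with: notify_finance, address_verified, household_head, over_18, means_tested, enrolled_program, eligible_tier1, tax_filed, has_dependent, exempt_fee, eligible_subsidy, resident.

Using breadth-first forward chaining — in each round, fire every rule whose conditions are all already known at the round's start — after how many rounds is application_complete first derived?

3

Round 1 fires r1, r2, r5, r7, r12, giving income_below_cap, citizen, cond_1, age_verified, priority_flag.
Round 2 fires r3, r8, r11, giving adult_resident, renewal_due, case_approved.
Round 3 fires r6, giving application_complete.
application_complete first appears in round 3.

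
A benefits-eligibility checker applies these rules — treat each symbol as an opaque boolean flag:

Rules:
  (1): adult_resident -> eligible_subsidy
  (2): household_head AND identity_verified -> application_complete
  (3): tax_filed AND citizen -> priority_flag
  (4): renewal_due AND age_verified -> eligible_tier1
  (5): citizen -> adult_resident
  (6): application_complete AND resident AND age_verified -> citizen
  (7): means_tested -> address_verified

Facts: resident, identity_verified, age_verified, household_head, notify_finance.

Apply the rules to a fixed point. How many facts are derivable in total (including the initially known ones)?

9

Round 1: (2) [household_head AND identity_verified -> application_complete]. Adds application_complete.
Round 2: (6) [application_complete AND resident AND age_verified -> citizen]. Adds citizen.
Round 3: (5) [citizen -> adult_resident]. Adds adult_resident.
Round 4: (1) [adult_resident -> eligible_subsidy]. Adds eligible_subsidy.
Closure: {adult_resident, age_verified, application_complete, citizen, eligible_subsidy, household_head, identity_verified, notify_finance, resident} — 9 facts.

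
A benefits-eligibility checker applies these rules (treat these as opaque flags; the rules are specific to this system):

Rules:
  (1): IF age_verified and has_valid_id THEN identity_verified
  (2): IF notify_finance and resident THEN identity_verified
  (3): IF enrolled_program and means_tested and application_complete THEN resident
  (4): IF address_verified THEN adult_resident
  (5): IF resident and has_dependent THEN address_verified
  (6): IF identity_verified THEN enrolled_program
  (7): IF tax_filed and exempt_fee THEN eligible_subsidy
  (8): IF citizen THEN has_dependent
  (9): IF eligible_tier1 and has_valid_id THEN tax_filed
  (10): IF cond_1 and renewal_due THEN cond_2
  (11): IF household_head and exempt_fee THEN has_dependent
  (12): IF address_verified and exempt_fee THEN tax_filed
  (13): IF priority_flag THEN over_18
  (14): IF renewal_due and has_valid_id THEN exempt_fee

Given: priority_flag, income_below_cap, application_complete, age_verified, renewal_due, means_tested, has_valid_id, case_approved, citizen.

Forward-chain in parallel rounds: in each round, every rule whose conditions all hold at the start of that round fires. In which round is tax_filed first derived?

5

[1] (1) [IF age_verified and has_valid_id THEN identity_verified]; (8) [IF citizen THEN has_dependent]; (13) [IF priority_flag THEN over_18]; (14) [IF renewal_due and has_valid_id THEN exempt_fee]. ⇒ new: identity_verified, has_dependent, over_18, exempt_fee.
[2] (6) [IF identity_verified THEN enrolled_program]. ⇒ new: enrolled_program.
[3] (3) [IF enrolled_program and means_tested and application_complete THEN resident]. ⇒ new: resident.
[4] (5) [IF resident and has_dependent THEN address_verified]. ⇒ new: address_verified.
[5] (4) [IF address_verified THEN adult_resident]; (12) [IF address_verified and exempt_fee THEN tax_filed]. ⇒ new: adult_resident, tax_filed.
tax_filed first appears in round 5.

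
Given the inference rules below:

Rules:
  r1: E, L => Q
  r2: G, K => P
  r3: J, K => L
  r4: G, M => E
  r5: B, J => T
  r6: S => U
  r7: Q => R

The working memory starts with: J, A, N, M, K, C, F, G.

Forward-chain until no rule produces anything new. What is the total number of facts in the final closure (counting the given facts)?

Round 1 — r2, r3, r4, derive P, L, E.
Round 2 — r1, derive Q.
Round 3 — r7, derive R.
Closure: {A, C, E, F, G, J, K, L, M, N, P, Q, R} — 13 facts.

13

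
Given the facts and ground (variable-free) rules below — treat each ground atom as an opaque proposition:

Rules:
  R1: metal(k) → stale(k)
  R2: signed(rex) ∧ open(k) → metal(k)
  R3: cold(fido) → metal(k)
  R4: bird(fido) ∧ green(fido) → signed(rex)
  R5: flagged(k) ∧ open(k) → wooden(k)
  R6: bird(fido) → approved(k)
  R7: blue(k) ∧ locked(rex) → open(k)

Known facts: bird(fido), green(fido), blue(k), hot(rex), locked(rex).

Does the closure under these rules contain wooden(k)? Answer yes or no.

no

[1] R4 [bird(fido) ∧ green(fido) → signed(rex)]; R6 [bird(fido) → approved(k)]; R7 [blue(k) ∧ locked(rex) → open(k)]. ⇒ new: signed(rex), approved(k), open(k).
[2] R2 [signed(rex) ∧ open(k) → metal(k)]. ⇒ new: metal(k).
[3] R1 [metal(k) → stale(k)]. ⇒ new: stale(k).
Fixed point reached. wooden(k) is concluded only by R5; R5 needs flagged(k) (never derived).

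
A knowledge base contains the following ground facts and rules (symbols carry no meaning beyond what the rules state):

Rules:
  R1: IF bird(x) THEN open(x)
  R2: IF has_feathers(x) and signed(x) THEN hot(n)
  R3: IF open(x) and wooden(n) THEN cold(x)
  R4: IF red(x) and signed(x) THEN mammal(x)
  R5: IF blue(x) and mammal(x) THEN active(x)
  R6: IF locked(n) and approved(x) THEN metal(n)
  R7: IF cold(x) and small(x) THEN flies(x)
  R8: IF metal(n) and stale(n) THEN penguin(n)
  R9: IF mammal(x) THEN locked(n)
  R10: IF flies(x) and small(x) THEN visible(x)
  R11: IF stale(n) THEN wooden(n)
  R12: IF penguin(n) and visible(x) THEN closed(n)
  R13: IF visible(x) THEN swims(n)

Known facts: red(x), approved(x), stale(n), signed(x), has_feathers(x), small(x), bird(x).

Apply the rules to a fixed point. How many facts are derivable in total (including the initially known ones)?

Round 1: R1 [IF bird(x) THEN open(x)]; R2 [IF has_feathers(x) and signed(x) THEN hot(n)]; R4 [IF red(x) and signed(x) THEN mammal(x)]; R11 [IF stale(n) THEN wooden(n)]. New: open(x), hot(n), mammal(x), wooden(n).
Round 2: R3 [IF open(x) and wooden(n) THEN cold(x)]; R9 [IF mammal(x) THEN locked(n)]. New: cold(x), locked(n).
Round 3: R6 [IF locked(n) and approved(x) THEN metal(n)]; R7 [IF cold(x) and small(x) THEN flies(x)]. New: metal(n), flies(x).
Round 4: R8 [IF metal(n) and stale(n) THEN penguin(n)]; R10 [IF flies(x) and small(x) THEN visible(x)]. New: penguin(n), visible(x).
Round 5: R12 [IF penguin(n) and visible(x) THEN closed(n)]; R13 [IF visible(x) THEN swims(n)]. New: closed(n), swims(n).
Closure: {approved(x), bird(x), closed(n), cold(x), flies(x), has_feathers(x), hot(n), locked(n), mammal(x), metal(n), open(x), penguin(n), red(x), signed(x), small(x), stale(n), swims(n), visible(x), wooden(n)} — 19 facts.

19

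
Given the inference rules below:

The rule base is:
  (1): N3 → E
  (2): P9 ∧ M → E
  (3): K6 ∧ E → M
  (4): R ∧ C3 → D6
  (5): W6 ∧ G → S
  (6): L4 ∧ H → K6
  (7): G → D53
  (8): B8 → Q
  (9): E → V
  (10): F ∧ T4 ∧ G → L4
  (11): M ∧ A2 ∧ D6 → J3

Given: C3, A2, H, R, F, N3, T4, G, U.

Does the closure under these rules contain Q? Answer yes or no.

Round 1: (1) [N3 → E]; (4) [R ∧ C3 → D6]; (7) [G → D53]; (10) [F ∧ T4 ∧ G → L4]. New: E, D6, D53, L4.
Round 2: (6) [L4 ∧ H → K6]; (9) [E → V]. New: K6, V.
Round 3: (3) [K6 ∧ E → M]. New: M.
Round 4: (11) [M ∧ A2 ∧ D6 → J3]. New: J3.
Fixed point reached. Q is concluded only by (8); (8) needs B8 (never derived).

no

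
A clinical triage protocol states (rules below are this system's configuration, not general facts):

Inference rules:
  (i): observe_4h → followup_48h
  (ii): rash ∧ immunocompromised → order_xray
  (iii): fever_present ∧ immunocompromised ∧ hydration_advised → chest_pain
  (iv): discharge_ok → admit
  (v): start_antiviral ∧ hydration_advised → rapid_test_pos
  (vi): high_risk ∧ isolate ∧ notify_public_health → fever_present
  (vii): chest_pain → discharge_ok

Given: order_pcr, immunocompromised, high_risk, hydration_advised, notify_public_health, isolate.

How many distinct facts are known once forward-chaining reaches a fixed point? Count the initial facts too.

Round 1 — (vi), derive fever_present.
Round 2 — (iii), derive chest_pain.
Round 3 — (vii), derive discharge_ok.
Round 4 — (iv), derive admit.
Closure: {admit, chest_pain, discharge_ok, fever_present, high_risk, hydration_advised, immunocompromised, isolate, notify_public_health, order_pcr} — 10 facts.

10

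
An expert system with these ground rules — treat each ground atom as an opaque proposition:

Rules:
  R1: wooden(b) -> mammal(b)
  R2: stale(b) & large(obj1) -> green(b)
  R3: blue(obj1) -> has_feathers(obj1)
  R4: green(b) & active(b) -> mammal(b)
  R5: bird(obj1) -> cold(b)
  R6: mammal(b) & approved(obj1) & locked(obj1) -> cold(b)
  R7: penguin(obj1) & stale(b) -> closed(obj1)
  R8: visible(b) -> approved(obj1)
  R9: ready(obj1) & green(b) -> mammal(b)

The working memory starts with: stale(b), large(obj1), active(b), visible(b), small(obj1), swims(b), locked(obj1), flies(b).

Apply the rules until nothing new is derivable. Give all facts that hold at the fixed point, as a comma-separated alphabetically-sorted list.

active(b), approved(obj1), cold(b), flies(b), green(b), large(obj1), locked(obj1), mammal(b), small(obj1), stale(b), swims(b), visible(b)

Round 1 — R2, R8, derive green(b), approved(obj1).
Round 2 — R4, derive mammal(b).
Round 3 — R6, derive cold(b).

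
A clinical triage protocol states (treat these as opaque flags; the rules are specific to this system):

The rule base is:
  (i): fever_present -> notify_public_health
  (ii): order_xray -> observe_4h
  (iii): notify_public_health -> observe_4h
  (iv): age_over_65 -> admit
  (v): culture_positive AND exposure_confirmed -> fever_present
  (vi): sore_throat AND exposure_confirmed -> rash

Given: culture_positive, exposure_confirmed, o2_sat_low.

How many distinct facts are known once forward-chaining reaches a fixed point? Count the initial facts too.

Round 1 — (v), derive fever_present.
Round 2 — (i), derive notify_public_health.
Round 3 — (iii), derive observe_4h.
Closure: {culture_positive, exposure_confirmed, fever_present, notify_public_health, o2_sat_low, observe_4h} — 6 facts.

6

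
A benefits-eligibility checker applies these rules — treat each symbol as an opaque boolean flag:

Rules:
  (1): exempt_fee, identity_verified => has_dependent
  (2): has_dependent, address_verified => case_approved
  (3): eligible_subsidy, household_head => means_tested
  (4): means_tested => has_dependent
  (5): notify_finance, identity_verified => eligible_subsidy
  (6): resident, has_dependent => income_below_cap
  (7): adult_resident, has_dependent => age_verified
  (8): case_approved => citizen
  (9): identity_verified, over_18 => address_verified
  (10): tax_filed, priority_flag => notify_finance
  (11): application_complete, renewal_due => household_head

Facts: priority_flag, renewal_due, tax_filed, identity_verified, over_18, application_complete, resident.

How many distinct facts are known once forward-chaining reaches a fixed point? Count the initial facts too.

16

Round 1: (9) [identity_verified, over_18 => address_verified]; (10) [tax_filed, priority_flag => notify_finance]; (11) [application_complete, renewal_due => household_head]. Adds address_verified, notify_finance, household_head.
Round 2: (5) [notify_finance, identity_verified => eligible_subsidy]. Adds eligible_subsidy.
Round 3: (3) [eligible_subsidy, household_head => means_tested]. Adds means_tested.
Round 4: (4) [means_tested => has_dependent]. Adds has_dependent.
Round 5: (2) [has_dependent, address_verified => case_approved]; (6) [resident, has_dependent => income_below_cap]. Adds case_approved, income_below_cap.
Round 6: (8) [case_approved => citizen]. Adds citizen.
Closure: {address_verified, application_complete, case_approved, citizen, eligible_subsidy, has_dependent, household_head, identity_verified, income_below_cap, means_tested, notify_finance, over_18, priority_flag, renewal_due, resident, tax_filed} — 16 facts.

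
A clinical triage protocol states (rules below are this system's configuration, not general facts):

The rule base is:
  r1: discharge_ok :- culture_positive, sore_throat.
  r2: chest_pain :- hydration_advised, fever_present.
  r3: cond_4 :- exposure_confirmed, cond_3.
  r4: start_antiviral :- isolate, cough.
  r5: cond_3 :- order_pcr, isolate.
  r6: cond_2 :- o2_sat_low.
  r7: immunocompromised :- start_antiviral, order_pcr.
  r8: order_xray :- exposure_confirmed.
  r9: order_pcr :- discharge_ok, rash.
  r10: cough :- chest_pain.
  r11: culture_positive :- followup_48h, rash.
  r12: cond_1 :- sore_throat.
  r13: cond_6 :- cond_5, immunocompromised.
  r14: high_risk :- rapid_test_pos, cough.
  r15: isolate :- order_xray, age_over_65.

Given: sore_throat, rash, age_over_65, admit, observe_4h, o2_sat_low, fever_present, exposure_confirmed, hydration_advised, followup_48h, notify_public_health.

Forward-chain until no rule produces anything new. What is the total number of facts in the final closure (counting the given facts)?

24

Round 1: r2 [chest_pain :- hydration_advised, fever_present.]; r6 [cond_2 :- o2_sat_low.]; r8 [order_xray :- exposure_confirmed.]; r11 [culture_positive :- followup_48h, rash.]; r12 [cond_1 :- sore_throat.]. New: chest_pain, cond_2, order_xray, culture_positive, cond_1.
Round 2: r1 [discharge_ok :- culture_positive, sore_throat.]; r10 [cough :- chest_pain.]; r15 [isolate :- order_xray, age_over_65.]. New: discharge_ok, cough, isolate.
Round 3: r4 [start_antiviral :- isolate, cough.]; r9 [order_pcr :- discharge_ok, rash.]. New: start_antiviral, order_pcr.
Round 4: r5 [cond_3 :- order_pcr, isolate.]; r7 [immunocompromised :- start_antiviral, order_pcr.]. New: cond_3, immunocompromised.
Round 5: r3 [cond_4 :- exposure_confirmed, cond_3.]. New: cond_4.
Closure: {admit, age_over_65, chest_pain, cond_1, cond_2, cond_3, cond_4, cough, culture_positive, discharge_ok, exposure_confirmed, fever_present, followup_48h, hydration_advised, immunocompromised, isolate, notify_public_health, o2_sat_low, observe_4h, order_pcr, order_xray, rash, sore_throat, start_antiviral} — 24 facts.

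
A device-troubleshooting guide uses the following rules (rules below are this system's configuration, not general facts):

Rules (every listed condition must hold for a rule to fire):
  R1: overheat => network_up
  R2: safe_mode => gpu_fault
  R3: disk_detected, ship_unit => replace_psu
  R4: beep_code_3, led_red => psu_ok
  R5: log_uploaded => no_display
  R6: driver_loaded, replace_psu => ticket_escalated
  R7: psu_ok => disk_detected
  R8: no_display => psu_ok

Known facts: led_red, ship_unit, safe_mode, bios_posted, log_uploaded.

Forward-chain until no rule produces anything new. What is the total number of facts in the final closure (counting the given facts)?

10

[1] R2 [safe_mode => gpu_fault]; R5 [log_uploaded => no_display]. ⇒ new: gpu_fault, no_display.
[2] R8 [no_display => psu_ok]. ⇒ new: psu_ok.
[3] R7 [psu_ok => disk_detected]. ⇒ new: disk_detected.
[4] R3 [disk_detected, ship_unit => replace_psu]. ⇒ new: replace_psu.
Closure: {bios_posted, disk_detected, gpu_fault, led_red, log_uploaded, no_display, psu_ok, replace_psu, safe_mode, ship_unit} — 10 facts.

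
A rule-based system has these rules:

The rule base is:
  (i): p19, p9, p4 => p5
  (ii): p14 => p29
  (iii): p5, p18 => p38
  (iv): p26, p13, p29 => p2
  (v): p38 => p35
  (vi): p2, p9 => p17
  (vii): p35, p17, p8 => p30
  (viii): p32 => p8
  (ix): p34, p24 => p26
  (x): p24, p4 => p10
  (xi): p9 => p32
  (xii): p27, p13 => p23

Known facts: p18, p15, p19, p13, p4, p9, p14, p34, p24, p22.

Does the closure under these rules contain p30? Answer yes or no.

yes

[1] (i) [p19, p9, p4 => p5]; (ii) [p14 => p29]; (ix) [p34, p24 => p26]; (x) [p24, p4 => p10]; (xi) [p9 => p32]. ⇒ new: p5, p29, p26, p10, p32.
[2] (iii) [p5, p18 => p38]; (iv) [p26, p13, p29 => p2]; (viii) [p32 => p8]. ⇒ new: p38, p2, p8.
[3] (v) [p38 => p35]; (vi) [p2, p9 => p17]. ⇒ new: p35, p17.
[4] (vii) [p35, p17, p8 => p30]. ⇒ new: p30.
p30 appears in round 4, so it is derivable.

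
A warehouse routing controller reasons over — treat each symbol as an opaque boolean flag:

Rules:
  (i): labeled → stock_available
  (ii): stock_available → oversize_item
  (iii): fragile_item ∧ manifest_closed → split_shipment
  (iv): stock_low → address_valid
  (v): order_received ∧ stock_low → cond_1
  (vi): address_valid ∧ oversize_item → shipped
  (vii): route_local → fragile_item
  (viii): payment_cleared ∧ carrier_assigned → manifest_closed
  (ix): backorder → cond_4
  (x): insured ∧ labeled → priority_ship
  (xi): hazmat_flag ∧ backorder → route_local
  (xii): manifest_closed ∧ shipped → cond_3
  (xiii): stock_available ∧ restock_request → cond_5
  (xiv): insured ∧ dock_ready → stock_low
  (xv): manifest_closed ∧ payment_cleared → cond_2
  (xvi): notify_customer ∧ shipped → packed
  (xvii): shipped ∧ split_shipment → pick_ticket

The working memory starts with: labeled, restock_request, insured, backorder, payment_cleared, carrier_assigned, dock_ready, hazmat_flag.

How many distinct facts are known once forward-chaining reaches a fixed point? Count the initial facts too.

23

Round 1: (i) [labeled → stock_available]; (viii) [payment_cleared ∧ carrier_assigned → manifest_closed]; (ix) [backorder → cond_4]; (x) [insured ∧ labeled → priority_ship]; (xi) [hazmat_flag ∧ backorder → route_local]; (xiv) [insured ∧ dock_ready → stock_low]. Adds stock_available, manifest_closed, cond_4, priority_ship, route_local, stock_low.
Round 2: (ii) [stock_available → oversize_item]; (iv) [stock_low → address_valid]; (vii) [route_local → fragile_item]; (xiii) [stock_available ∧ restock_request → cond_5]; (xv) [manifest_closed ∧ payment_cleared → cond_2]. Adds oversize_item, address_valid, fragile_item, cond_5, cond_2.
Round 3: (iii) [fragile_item ∧ manifest_closed → split_shipment]; (vi) [address_valid ∧ oversize_item → shipped]. Adds split_shipment, shipped.
Round 4: (xii) [manifest_closed ∧ shipped → cond_3]; (xvii) [shipped ∧ split_shipment → pick_ticket]. Adds cond_3, pick_ticket.
Closure: {address_valid, backorder, carrier_assigned, cond_2, cond_3, cond_4, cond_5, dock_ready, fragile_item, hazmat_flag, insured, labeled, manifest_closed, oversize_item, payment_cleared, pick_ticket, priority_ship, restock_request, route_local, shipped, split_shipment, stock_available, stock_low} — 23 facts.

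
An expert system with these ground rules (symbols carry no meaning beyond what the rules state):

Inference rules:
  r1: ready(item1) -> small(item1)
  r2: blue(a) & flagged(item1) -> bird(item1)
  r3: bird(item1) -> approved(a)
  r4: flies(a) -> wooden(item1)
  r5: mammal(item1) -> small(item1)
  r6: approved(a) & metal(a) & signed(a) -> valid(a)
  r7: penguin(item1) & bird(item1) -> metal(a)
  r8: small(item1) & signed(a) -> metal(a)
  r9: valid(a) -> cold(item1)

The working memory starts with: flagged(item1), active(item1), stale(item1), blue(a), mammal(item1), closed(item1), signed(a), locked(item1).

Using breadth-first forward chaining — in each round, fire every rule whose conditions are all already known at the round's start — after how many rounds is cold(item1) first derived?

4

Round 1: r2 [blue(a) & flagged(item1) -> bird(item1)]; r5 [mammal(item1) -> small(item1)]. New: bird(item1), small(item1).
Round 2: r3 [bird(item1) -> approved(a)]; r8 [small(item1) & signed(a) -> metal(a)]. New: approved(a), metal(a).
Round 3: r6 [approved(a) & metal(a) & signed(a) -> valid(a)]. New: valid(a).
Round 4: r9 [valid(a) -> cold(item1)]. New: cold(item1).
cold(item1) first appears in round 4.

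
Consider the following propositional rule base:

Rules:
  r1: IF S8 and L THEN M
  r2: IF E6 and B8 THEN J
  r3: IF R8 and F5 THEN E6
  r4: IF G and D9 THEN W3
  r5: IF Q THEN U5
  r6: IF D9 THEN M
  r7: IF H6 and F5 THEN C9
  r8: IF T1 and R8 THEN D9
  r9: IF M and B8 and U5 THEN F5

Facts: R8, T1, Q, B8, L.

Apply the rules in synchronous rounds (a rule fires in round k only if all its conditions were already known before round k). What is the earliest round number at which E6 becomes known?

Round 1 — r5, r8, derive U5, D9.
Round 2 — r6, derive M.
Round 3 — r9, derive F5.
Round 4 — r3, derive E6.
E6 first appears in round 4.

4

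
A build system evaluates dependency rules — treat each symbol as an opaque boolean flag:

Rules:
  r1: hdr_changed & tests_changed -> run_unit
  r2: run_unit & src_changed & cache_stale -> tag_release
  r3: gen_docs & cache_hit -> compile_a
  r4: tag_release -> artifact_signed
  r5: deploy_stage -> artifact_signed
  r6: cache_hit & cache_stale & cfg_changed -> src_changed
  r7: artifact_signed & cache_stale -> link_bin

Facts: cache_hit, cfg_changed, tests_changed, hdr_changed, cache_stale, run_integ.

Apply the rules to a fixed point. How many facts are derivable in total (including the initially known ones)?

11

Round 1: r1 [hdr_changed & tests_changed -> run_unit]; r6 [cache_hit & cache_stale & cfg_changed -> src_changed]. Adds run_unit, src_changed.
Round 2: r2 [run_unit & src_changed & cache_stale -> tag_release]. Adds tag_release.
Round 3: r4 [tag_release -> artifact_signed]. Adds artifact_signed.
Round 4: r7 [artifact_signed & cache_stale -> link_bin]. Adds link_bin.
Closure: {artifact_signed, cache_hit, cache_stale, cfg_changed, hdr_changed, link_bin, run_integ, run_unit, src_changed, tag_release, tests_changed} — 11 facts.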